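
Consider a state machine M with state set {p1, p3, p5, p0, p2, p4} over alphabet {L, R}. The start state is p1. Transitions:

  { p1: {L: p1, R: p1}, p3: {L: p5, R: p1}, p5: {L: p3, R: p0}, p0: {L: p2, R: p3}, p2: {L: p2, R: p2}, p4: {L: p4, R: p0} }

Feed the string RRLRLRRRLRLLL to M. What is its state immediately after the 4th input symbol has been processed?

p1

p1 → p1 → p1 → p1 → p1
After 4 symbols: p1.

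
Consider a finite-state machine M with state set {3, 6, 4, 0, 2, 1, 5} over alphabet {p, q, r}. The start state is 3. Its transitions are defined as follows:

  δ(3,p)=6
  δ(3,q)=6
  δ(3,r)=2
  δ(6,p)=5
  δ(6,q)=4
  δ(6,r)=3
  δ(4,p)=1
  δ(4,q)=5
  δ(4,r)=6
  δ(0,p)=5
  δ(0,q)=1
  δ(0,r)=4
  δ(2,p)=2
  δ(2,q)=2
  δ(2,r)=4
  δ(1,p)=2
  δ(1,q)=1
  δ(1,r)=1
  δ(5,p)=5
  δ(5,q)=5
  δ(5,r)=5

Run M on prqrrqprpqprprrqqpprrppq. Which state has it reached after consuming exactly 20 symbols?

4

Trace: 3 -p-> 6 -r-> 3 -q-> 6 -r-> 3 -r-> 2 -q-> 2 -p-> 2 -r-> 4 -p-> 1 -q-> 1 -p-> 2 -r-> 4 -p-> 1 -r-> 1 -r-> 1 -q-> 1 -q-> 1 -p-> 2 -p-> 2 -r-> 4
After 20 symbols: 4.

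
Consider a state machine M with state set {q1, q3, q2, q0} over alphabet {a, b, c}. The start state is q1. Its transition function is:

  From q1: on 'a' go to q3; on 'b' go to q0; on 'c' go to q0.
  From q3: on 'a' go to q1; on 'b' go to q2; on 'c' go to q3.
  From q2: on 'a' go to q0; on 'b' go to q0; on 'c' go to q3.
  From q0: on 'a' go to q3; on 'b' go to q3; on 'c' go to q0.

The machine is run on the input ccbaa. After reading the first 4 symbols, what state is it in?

q1 → q0 → q0 → q3 → q1
After 4 symbols: q1.

q1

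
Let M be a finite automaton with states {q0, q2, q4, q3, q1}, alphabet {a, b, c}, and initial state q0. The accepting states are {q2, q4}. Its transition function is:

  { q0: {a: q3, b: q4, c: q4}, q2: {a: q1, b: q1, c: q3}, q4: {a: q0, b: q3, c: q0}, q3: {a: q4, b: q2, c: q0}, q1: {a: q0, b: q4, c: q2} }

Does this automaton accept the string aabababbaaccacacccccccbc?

Trace: q0 -a-> q3 -a-> q4 -b-> q3 -a-> q4 -b-> q3 -a-> q4 -b-> q3 -b-> q2 -a-> q1 -a-> q0 -c-> q4 -c-> q0 -a-> q3 -c-> q0 -a-> q3 -c-> q0 -c-> q4 -c-> q0 -c-> q4 -c-> q0 -c-> q4 -c-> q0 -b-> q4 -c-> q0
End state q0 is not accepting.

No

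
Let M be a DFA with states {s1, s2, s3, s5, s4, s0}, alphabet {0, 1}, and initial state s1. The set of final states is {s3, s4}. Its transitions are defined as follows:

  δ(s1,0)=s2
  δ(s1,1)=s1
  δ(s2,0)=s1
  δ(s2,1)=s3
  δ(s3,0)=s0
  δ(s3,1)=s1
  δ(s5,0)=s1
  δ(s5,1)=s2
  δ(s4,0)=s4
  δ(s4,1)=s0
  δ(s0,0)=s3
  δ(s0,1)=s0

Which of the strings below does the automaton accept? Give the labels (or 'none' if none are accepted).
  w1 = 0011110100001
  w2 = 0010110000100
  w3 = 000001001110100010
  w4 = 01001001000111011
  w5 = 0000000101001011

w3

w1: s1 → s2 → s1 → s1 → s1 → s1 → s1 → s2 → s3 → s0 → s3 → s0 → s3 → s1  → end s1, rejected
w2: s1 → s2 → s1 → s1 → s2 → s3 → s1 → s2 → s1 → s2 → s1 → s1 → s2 → s1  → end s1, rejected
w3: s1 → s2 → s1 → s2 → s1 → s2 → s3 → s0 → s3 → s1 → s1 → s1 → s2 → s3 → s0 → s3 → s0 → s0 → s3  → end s3, accepted
w4: s1 → s2 → s3 → s0 → s3 → s1 → s2 → s1 → s1 → s2 → s1 → s2 → s3 → s1 → s1 → s2 → s3 → s1  → end s1, rejected
w5: s1 → s2 → s1 → s2 → s1 → s2 → s1 → s2 → s3 → s0 → s0 → s3 → s0 → s0 → s3 → s1 → s1  → end s1, rejected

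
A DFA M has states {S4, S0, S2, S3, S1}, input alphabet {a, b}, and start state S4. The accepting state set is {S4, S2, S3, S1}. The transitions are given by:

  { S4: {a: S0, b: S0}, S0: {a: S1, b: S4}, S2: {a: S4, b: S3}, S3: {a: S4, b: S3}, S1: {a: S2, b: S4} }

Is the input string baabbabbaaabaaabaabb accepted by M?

S4 → S0 → S1 → S2 → S3 → S3 → S4 → S0 → S4 → S0 → S1 → S2 → S3 → S4 → S0 → S1 → S4 → S0 → S1 → S4 → S0
End state S0 is not accepting.

No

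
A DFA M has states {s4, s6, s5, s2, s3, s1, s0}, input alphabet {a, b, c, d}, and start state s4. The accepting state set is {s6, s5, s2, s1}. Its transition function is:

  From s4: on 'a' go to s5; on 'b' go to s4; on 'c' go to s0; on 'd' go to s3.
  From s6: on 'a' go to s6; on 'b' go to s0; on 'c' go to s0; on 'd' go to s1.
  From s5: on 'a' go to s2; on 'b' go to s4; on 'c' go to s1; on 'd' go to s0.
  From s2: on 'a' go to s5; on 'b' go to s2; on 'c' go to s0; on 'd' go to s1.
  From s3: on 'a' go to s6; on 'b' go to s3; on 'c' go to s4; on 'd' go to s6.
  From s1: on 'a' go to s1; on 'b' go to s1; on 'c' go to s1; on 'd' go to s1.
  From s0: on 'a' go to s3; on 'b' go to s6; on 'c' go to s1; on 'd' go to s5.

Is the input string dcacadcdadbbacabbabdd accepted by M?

Yes

start at s4
read 'd': s4 → s3
read 'c': s3 → s4
read 'a': s4 → s5
read 'c': s5 → s1
read 'a': s1 → s1
read 'd': s1 → s1
read 'c': s1 → s1
read 'd': s1 → s1
read 'a': s1 → s1
read 'd': s1 → s1
read 'b': s1 → s1
read 'b': s1 → s1
read 'a': s1 → s1
read 'c': s1 → s1
read 'a': s1 → s1
read 'b': s1 → s1
read 'b': s1 → s1
read 'a': s1 → s1
read 'b': s1 → s1
read 'd': s1 → s1
read 'd': s1 → s1
End state s1 is accepting.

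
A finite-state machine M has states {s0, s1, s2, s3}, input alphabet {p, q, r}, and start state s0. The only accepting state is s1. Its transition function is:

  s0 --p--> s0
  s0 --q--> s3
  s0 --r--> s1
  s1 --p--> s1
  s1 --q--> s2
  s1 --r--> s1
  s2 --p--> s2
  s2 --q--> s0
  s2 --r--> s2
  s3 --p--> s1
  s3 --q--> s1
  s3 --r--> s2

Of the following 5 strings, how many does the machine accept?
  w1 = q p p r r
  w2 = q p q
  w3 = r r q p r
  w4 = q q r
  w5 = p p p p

2

w1: s0 → s3 → s1 → s1 → s1 → s1  → end s1, accepted
w2: s0 → s3 → s1 → s2  → end s2, rejected
w3: s0 → s1 → s1 → s2 → s2 → s2  → end s2, rejected
w4: s0 → s3 → s1 → s1  → end s1, accepted
w5: s0 → s0 → s0 → s0 → s0  → end s0, rejected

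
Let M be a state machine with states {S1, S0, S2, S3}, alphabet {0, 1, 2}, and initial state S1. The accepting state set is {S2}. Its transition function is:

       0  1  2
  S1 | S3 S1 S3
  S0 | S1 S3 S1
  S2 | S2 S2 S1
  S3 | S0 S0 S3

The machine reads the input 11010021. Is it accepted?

No

Trace: S1 -1-> S1 -1-> S1 -0-> S3 -1-> S0 -0-> S1 -0-> S3 -2-> S3 -1-> S0
End state S0 is not accepting.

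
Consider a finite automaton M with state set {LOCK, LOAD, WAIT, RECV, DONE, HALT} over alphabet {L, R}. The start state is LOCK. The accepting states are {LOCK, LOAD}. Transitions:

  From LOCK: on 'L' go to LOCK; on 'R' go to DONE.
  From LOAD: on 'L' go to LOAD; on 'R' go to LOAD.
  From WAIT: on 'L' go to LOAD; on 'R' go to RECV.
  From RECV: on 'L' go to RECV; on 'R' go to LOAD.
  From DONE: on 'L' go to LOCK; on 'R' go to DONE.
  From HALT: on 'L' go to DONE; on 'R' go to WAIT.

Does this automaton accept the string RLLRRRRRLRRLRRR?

No

start at LOCK
read 'R': LOCK → DONE
read 'L': DONE → LOCK
read 'L': LOCK → LOCK
read 'R': LOCK → DONE
read 'R': DONE → DONE
read 'R': DONE → DONE
read 'R': DONE → DONE
read 'R': DONE → DONE
read 'L': DONE → LOCK
read 'R': LOCK → DONE
read 'R': DONE → DONE
read 'L': DONE → LOCK
read 'R': LOCK → DONE
read 'R': DONE → DONE
read 'R': DONE → DONE
End state DONE is not accepting.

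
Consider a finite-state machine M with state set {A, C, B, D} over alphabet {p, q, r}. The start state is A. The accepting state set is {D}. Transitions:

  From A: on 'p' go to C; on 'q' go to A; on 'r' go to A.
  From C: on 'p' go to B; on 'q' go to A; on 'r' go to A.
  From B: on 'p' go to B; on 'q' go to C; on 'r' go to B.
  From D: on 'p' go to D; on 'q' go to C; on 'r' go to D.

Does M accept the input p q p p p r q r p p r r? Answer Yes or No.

start at A
read 'p': A → C
read 'q': C → A
read 'p': A → C
read 'p': C → B
read 'p': B → B
read 'r': B → B
read 'q': B → C
read 'r': C → A
read 'p': A → C
read 'p': C → B
read 'r': B → B
read 'r': B → B
End state B is not accepting.

No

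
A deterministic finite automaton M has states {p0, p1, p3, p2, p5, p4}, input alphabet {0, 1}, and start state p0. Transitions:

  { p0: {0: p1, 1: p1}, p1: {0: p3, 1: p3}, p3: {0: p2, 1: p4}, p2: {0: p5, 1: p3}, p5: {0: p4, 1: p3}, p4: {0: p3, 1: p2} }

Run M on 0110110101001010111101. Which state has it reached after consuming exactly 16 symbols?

start at p0
read '0': p0 → p1
read '1': p1 → p3
read '1': p3 → p4
read '0': p4 → p3
read '1': p3 → p4
read '1': p4 → p2
read '0': p2 → p5
read '1': p5 → p3
read '0': p3 → p2
read '1': p2 → p3
read '0': p3 → p2
read '0': p2 → p5
read '1': p5 → p3
read '0': p3 → p2
read '1': p2 → p3
read '0': p3 → p2
After 16 symbols: p2.

p2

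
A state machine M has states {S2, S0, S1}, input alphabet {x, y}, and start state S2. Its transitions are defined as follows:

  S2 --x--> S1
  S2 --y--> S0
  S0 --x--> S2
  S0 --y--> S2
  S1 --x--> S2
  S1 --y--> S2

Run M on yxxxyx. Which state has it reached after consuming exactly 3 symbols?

S1

start at S2
read 'y': S2 → S0
read 'x': S0 → S2
read 'x': S2 → S1
After 3 symbols: S1.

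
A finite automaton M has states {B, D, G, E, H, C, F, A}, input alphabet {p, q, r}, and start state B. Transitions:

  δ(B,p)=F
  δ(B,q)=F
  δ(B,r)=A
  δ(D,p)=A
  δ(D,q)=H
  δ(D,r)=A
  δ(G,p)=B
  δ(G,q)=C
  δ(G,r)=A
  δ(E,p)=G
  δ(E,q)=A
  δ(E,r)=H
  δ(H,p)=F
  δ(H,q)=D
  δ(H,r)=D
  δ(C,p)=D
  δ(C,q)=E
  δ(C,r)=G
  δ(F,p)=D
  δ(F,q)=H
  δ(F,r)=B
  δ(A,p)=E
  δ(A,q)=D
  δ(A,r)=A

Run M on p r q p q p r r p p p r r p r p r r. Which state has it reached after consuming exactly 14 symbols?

Trace: B -p-> F -r-> B -q-> F -p-> D -q-> H -p-> F -r-> B -r-> A -p-> E -p-> G -p-> B -r-> A -r-> A -p-> E
After 14 symbols: E.

E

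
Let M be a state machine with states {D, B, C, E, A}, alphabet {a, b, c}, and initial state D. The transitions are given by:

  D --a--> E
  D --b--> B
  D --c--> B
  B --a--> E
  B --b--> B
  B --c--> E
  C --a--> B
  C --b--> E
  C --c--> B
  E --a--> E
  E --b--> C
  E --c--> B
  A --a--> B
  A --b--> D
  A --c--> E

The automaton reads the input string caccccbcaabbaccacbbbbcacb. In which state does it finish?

Trace: D -c-> B -a-> E -c-> B -c-> E -c-> B -c-> E -b-> C -c-> B -a-> E -a-> E -b-> C -b-> E -a-> E -c-> B -c-> E -a-> E -c-> B -b-> B -b-> B -b-> B -b-> B -c-> E -a-> E -c-> B -b-> B

B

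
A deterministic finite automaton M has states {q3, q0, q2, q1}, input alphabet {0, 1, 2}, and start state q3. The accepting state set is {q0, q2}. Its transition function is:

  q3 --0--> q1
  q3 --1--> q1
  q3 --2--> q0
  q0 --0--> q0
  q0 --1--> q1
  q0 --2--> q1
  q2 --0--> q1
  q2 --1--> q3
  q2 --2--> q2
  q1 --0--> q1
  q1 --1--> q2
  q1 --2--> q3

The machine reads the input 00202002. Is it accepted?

q3 → q1 → q1 → q3 → q1 → q3 → q1 → q1 → q3
End state q3 is not accepting.

No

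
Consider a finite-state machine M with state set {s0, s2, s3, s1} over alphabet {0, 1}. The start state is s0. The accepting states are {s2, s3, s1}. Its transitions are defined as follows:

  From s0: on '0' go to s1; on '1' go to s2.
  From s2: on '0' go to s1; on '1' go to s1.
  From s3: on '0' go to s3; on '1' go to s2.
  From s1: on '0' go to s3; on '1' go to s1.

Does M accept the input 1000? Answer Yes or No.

Trace: s0 -1-> s2 -0-> s1 -0-> s3 -0-> s3
End state s3 is accepting.

Yes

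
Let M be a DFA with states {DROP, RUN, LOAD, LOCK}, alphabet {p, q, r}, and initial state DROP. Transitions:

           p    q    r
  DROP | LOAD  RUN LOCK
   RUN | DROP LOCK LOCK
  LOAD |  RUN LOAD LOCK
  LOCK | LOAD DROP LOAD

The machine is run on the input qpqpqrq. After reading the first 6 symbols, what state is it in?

Trace: DROP -q-> RUN -p-> DROP -q-> RUN -p-> DROP -q-> RUN -r-> LOCK
After 6 symbols: LOCK.

LOCK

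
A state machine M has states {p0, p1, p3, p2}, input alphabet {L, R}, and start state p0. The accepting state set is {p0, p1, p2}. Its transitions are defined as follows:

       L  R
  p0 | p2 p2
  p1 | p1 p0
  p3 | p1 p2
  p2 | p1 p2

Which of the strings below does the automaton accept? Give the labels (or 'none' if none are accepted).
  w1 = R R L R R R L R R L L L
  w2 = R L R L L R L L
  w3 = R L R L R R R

w1: Trace: p0 -R-> p2 -R-> p2 -L-> p1 -R-> p0 -R-> p2 -R-> p2 -L-> p1 -R-> p0 -R-> p2 -L-> p1 -L-> p1 -L-> p1  → end p1, accepted
w2: Trace: p0 -R-> p2 -L-> p1 -R-> p0 -L-> p2 -L-> p1 -R-> p0 -L-> p2 -L-> p1  → end p1, accepted
w3: Trace: p0 -R-> p2 -L-> p1 -R-> p0 -L-> p2 -R-> p2 -R-> p2 -R-> p2  → end p2, accepted

w1, w2, w3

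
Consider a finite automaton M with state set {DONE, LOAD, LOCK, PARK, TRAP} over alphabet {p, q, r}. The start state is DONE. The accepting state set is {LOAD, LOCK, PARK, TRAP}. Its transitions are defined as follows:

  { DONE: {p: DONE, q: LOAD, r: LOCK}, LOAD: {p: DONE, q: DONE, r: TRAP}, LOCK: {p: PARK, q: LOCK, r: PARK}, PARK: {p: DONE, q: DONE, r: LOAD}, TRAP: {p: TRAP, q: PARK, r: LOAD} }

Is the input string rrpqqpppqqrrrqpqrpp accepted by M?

Yes

start at DONE
read 'r': DONE → LOCK
read 'r': LOCK → PARK
read 'p': PARK → DONE
read 'q': DONE → LOAD
read 'q': LOAD → DONE
read 'p': DONE → DONE
read 'p': DONE → DONE
read 'p': DONE → DONE
read 'q': DONE → LOAD
read 'q': LOAD → DONE
read 'r': DONE → LOCK
read 'r': LOCK → PARK
read 'r': PARK → LOAD
read 'q': LOAD → DONE
read 'p': DONE → DONE
read 'q': DONE → LOAD
read 'r': LOAD → TRAP
read 'p': TRAP → TRAP
read 'p': TRAP → TRAP
End state TRAP is accepting.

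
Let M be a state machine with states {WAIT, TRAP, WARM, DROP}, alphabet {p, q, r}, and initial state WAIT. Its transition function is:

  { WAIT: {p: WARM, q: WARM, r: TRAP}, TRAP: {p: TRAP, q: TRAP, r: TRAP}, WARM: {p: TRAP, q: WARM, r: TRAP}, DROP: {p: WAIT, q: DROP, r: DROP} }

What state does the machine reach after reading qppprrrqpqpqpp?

TRAP

start at WAIT
read 'q': WAIT → WARM
read 'p': WARM → TRAP
read 'p': TRAP → TRAP
read 'p': TRAP → TRAP
read 'r': TRAP → TRAP
read 'r': TRAP → TRAP
read 'r': TRAP → TRAP
read 'q': TRAP → TRAP
read 'p': TRAP → TRAP
read 'q': TRAP → TRAP
read 'p': TRAP → TRAP
read 'q': TRAP → TRAP
read 'p': TRAP → TRAP
read 'p': TRAP → TRAP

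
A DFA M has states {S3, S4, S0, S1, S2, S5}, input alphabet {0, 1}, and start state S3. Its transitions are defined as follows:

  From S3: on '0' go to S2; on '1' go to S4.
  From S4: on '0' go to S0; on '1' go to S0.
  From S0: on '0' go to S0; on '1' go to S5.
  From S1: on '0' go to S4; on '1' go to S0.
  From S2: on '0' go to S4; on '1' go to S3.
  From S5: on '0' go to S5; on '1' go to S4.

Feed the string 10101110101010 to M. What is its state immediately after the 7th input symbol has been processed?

Trace: S3 -1-> S4 -0-> S0 -1-> S5 -0-> S5 -1-> S4 -1-> S0 -1-> S5
After 7 symbols: S5.

S5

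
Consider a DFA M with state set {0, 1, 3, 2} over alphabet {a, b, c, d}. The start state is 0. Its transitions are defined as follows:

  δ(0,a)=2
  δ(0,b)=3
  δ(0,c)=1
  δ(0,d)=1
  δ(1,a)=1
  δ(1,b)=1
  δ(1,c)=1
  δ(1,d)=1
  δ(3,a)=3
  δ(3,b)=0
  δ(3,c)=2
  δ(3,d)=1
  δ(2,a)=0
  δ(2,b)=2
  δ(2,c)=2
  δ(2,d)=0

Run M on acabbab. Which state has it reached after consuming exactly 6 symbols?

0 → 2 → 2 → 0 → 3 → 0 → 2
After 6 symbols: 2.

2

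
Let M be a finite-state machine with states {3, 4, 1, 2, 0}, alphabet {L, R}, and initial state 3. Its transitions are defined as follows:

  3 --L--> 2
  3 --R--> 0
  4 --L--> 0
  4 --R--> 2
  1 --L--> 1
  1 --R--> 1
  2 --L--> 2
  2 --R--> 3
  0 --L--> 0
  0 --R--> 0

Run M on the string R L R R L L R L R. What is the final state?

Trace: 3 -R-> 0 -L-> 0 -R-> 0 -R-> 0 -L-> 0 -L-> 0 -R-> 0 -L-> 0 -R-> 0

0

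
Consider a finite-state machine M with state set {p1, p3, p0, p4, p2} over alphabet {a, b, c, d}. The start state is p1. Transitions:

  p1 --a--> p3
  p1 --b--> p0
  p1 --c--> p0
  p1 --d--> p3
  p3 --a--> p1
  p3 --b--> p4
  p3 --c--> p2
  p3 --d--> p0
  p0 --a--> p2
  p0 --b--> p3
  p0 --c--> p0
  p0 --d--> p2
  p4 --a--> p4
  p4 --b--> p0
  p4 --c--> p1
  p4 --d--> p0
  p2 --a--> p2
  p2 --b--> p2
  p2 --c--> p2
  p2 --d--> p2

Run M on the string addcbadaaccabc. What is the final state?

Trace: p1 -a-> p3 -d-> p0 -d-> p2 -c-> p2 -b-> p2 -a-> p2 -d-> p2 -a-> p2 -a-> p2 -c-> p2 -c-> p2 -a-> p2 -b-> p2 -c-> p2

p2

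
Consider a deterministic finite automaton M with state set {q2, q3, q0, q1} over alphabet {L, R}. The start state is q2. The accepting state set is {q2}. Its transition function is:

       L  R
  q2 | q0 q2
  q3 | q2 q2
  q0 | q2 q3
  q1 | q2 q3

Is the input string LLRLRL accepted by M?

Yes

start at q2
read 'L': q2 → q0
read 'L': q0 → q2
read 'R': q2 → q2
read 'L': q2 → q0
read 'R': q0 → q3
read 'L': q3 → q2
End state q2 is accepting.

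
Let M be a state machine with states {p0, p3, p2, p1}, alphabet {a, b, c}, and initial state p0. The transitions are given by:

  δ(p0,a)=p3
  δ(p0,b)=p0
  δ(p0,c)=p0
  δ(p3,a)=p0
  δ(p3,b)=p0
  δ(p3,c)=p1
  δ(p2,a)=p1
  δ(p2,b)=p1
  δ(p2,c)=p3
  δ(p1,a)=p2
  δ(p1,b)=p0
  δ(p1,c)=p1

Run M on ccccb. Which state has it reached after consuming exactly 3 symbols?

Trace: p0 -c-> p0 -c-> p0 -c-> p0
After 3 symbols: p0.

p0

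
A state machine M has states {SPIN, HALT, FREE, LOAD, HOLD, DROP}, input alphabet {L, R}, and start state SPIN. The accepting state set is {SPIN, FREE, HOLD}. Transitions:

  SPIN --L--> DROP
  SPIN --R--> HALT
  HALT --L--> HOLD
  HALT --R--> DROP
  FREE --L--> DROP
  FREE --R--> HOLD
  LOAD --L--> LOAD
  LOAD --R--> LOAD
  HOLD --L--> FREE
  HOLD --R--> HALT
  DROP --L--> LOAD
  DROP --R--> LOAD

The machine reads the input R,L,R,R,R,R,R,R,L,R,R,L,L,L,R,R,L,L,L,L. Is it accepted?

start at SPIN
read 'R': SPIN → HALT
read 'L': HALT → HOLD
read 'R': HOLD → HALT
read 'R': HALT → DROP
read 'R': DROP → LOAD
read 'R': LOAD → LOAD
read 'R': LOAD → LOAD
read 'R': LOAD → LOAD
read 'L': LOAD → LOAD
read 'R': LOAD → LOAD
read 'R': LOAD → LOAD
read 'L': LOAD → LOAD
read 'L': LOAD → LOAD
read 'L': LOAD → LOAD
read 'R': LOAD → LOAD
read 'R': LOAD → LOAD
read 'L': LOAD → LOAD
read 'L': LOAD → LOAD
read 'L': LOAD → LOAD
read 'L': LOAD → LOAD
End state LOAD is not accepting.

No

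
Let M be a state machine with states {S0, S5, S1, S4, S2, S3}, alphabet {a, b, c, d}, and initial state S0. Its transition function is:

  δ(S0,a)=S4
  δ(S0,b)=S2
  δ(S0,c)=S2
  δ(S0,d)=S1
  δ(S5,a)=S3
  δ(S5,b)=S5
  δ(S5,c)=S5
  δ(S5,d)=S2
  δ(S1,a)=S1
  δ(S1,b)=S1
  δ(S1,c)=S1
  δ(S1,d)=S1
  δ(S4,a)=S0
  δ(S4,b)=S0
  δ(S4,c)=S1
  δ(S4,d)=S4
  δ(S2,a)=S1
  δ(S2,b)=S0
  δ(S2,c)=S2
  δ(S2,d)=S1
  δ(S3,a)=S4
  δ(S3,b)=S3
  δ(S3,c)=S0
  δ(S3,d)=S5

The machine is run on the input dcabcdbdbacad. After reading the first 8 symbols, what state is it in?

S1

start at S0
read 'd': S0 → S1
read 'c': S1 → S1
read 'a': S1 → S1
read 'b': S1 → S1
read 'c': S1 → S1
read 'd': S1 → S1
read 'b': S1 → S1
read 'd': S1 → S1
After 8 symbols: S1.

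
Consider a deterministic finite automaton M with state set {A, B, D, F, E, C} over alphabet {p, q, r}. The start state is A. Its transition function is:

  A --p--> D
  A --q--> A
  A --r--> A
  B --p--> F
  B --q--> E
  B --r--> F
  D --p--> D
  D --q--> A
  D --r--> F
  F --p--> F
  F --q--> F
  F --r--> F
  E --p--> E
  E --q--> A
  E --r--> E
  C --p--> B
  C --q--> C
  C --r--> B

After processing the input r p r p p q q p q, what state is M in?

start at A
read 'r': A → A
read 'p': A → D
read 'r': D → F
read 'p': F → F
read 'p': F → F
read 'q': F → F
read 'q': F → F
read 'p': F → F
read 'q': F → F

F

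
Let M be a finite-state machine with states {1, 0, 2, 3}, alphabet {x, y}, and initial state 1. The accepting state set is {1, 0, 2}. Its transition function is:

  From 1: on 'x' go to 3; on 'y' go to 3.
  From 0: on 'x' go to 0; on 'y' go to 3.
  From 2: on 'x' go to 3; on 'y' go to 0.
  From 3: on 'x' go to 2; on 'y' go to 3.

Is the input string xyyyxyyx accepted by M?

Trace: 1 -x-> 3 -y-> 3 -y-> 3 -y-> 3 -x-> 2 -y-> 0 -y-> 3 -x-> 2
End state 2 is accepting.

Yes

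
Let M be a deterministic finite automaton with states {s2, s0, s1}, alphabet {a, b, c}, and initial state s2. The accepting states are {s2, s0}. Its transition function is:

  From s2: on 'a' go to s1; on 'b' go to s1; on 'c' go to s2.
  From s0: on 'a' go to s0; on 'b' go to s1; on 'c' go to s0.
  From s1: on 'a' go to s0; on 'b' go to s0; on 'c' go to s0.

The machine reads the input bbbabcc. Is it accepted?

start at s2
read 'b': s2 → s1
read 'b': s1 → s0
read 'b': s0 → s1
read 'a': s1 → s0
read 'b': s0 → s1
read 'c': s1 → s0
read 'c': s0 → s0
End state s0 is accepting.

Yes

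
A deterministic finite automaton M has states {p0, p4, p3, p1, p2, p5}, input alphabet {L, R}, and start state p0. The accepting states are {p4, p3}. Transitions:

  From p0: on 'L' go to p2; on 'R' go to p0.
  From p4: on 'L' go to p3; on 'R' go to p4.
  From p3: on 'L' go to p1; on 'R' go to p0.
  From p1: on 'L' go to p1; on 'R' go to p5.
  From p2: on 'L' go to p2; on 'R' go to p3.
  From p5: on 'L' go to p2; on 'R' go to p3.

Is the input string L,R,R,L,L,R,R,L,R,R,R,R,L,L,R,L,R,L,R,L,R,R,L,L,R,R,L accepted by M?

start at p0
read 'L': p0 → p2
read 'R': p2 → p3
read 'R': p3 → p0
read 'L': p0 → p2
read 'L': p2 → p2
read 'R': p2 → p3
read 'R': p3 → p0
read 'L': p0 → p2
read 'R': p2 → p3
read 'R': p3 → p0
read 'R': p0 → p0
read 'R': p0 → p0
read 'L': p0 → p2
read 'L': p2 → p2
read 'R': p2 → p3
read 'L': p3 → p1
read 'R': p1 → p5
read 'L': p5 → p2
read 'R': p2 → p3
read 'L': p3 → p1
read 'R': p1 → p5
read 'R': p5 → p3
read 'L': p3 → p1
read 'L': p1 → p1
read 'R': p1 → p5
read 'R': p5 → p3
read 'L': p3 → p1
End state p1 is not accepting.

No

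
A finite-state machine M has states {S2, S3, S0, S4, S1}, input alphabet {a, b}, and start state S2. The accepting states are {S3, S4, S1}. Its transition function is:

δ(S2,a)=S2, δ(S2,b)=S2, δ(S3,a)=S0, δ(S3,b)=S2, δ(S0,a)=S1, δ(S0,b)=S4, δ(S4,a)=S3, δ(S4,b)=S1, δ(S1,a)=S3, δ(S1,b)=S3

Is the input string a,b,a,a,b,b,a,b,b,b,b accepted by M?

Trace: S2 -a-> S2 -b-> S2 -a-> S2 -a-> S2 -b-> S2 -b-> S2 -a-> S2 -b-> S2 -b-> S2 -b-> S2 -b-> S2
End state S2 is not accepting.

No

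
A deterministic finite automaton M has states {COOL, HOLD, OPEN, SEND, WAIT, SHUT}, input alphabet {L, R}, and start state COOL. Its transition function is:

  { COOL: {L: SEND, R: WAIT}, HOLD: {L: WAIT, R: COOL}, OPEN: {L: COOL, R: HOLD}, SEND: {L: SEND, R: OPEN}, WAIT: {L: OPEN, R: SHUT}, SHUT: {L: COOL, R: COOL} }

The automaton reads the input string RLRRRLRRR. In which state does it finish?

WAIT

Trace: COOL -R-> WAIT -L-> OPEN -R-> HOLD -R-> COOL -R-> WAIT -L-> OPEN -R-> HOLD -R-> COOL -R-> WAIT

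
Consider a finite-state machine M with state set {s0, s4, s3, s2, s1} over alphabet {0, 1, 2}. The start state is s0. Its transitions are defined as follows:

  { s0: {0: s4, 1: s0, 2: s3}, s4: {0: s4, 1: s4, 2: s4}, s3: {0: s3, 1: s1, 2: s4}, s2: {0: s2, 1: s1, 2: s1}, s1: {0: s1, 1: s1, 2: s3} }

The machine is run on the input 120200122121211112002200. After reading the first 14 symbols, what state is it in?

start at s0
read '1': s0 → s0
read '2': s0 → s3
read '0': s3 → s3
read '2': s3 → s4
read '0': s4 → s4
read '0': s4 → s4
read '1': s4 → s4
read '2': s4 → s4
read '2': s4 → s4
read '1': s4 → s4
read '2': s4 → s4
read '1': s4 → s4
read '2': s4 → s4
read '1': s4 → s4
After 14 symbols: s4.

s4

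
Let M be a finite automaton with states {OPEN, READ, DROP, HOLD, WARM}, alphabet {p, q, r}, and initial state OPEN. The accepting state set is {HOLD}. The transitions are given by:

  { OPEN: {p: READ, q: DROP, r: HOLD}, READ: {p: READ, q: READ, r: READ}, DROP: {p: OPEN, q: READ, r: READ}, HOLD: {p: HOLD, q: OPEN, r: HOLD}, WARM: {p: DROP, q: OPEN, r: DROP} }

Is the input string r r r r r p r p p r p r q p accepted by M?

start at OPEN
read 'r': OPEN → HOLD
read 'r': HOLD → HOLD
read 'r': HOLD → HOLD
read 'r': HOLD → HOLD
read 'r': HOLD → HOLD
read 'p': HOLD → HOLD
read 'r': HOLD → HOLD
read 'p': HOLD → HOLD
read 'p': HOLD → HOLD
read 'r': HOLD → HOLD
read 'p': HOLD → HOLD
read 'r': HOLD → HOLD
read 'q': HOLD → OPEN
read 'p': OPEN → READ
End state READ is not accepting.

No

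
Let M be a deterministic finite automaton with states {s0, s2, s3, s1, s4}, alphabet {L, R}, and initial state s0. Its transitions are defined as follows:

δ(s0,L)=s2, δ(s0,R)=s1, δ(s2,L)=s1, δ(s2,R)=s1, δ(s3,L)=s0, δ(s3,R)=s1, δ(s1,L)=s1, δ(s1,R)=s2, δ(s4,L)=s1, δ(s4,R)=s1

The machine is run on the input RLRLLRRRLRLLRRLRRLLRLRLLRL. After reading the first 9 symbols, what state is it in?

s0 → s1 → s1 → s2 → s1 → s1 → s2 → s1 → s2 → s1
After 9 symbols: s1.

s1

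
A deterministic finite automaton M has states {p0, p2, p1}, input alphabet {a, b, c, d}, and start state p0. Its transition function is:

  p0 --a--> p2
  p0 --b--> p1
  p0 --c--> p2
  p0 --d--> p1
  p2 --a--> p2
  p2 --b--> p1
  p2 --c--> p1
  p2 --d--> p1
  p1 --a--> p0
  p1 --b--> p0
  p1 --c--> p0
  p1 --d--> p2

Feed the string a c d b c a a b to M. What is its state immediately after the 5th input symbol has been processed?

p0

Trace: p0 -a-> p2 -c-> p1 -d-> p2 -b-> p1 -c-> p0
After 5 symbols: p0.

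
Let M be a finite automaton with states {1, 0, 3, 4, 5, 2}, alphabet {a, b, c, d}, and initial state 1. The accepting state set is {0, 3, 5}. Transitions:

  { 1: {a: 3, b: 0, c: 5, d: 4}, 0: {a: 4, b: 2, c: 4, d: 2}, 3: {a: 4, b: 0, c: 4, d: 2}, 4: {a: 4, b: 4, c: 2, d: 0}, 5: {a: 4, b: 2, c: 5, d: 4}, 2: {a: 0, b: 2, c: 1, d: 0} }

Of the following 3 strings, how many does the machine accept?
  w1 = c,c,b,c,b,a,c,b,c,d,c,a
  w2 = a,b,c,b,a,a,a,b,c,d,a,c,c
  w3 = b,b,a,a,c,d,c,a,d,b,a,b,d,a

1

w1:
  start at 1
  read 'c': 1 → 5
  read 'c': 5 → 5
  read 'b': 5 → 2
  read 'c': 2 → 1
  read 'b': 1 → 0
  read 'a': 0 → 4
  read 'c': 4 → 2
  read 'b': 2 → 2
  read 'c': 2 → 1
  read 'd': 1 → 4
  read 'c': 4 → 2
  read 'a': 2 → 0
  end 0, accepted
w2:
  start at 1
  read 'a': 1 → 3
  read 'b': 3 → 0
  read 'c': 0 → 4
  read 'b': 4 → 4
  read 'a': 4 → 4
  read 'a': 4 → 4
  read 'a': 4 → 4
  read 'b': 4 → 4
  read 'c': 4 → 2
  read 'd': 2 → 0
  read 'a': 0 → 4
  read 'c': 4 → 2
  read 'c': 2 → 1
  end 1, rejected
w3:
  start at 1
  read 'b': 1 → 0
  read 'b': 0 → 2
  read 'a': 2 → 0
  read 'a': 0 → 4
  read 'c': 4 → 2
  read 'd': 2 → 0
  read 'c': 0 → 4
  read 'a': 4 → 4
  read 'd': 4 → 0
  read 'b': 0 → 2
  read 'a': 2 → 0
  read 'b': 0 → 2
  read 'd': 2 → 0
  read 'a': 0 → 4
  end 4, rejected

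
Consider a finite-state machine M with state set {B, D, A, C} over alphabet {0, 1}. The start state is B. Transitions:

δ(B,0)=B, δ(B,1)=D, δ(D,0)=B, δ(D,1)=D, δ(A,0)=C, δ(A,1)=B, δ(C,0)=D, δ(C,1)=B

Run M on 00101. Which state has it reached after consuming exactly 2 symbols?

start at B
read '0': B → B
read '0': B → B
After 2 symbols: B.

B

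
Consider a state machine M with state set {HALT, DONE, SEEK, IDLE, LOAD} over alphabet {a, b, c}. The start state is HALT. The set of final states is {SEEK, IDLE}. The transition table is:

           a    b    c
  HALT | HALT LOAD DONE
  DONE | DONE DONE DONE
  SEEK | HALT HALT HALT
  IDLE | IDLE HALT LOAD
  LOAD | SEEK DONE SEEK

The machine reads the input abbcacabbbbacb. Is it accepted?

No

Trace: HALT -a-> HALT -b-> LOAD -b-> DONE -c-> DONE -a-> DONE -c-> DONE -a-> DONE -b-> DONE -b-> DONE -b-> DONE -b-> DONE -a-> DONE -c-> DONE -b-> DONE
End state DONE is not accepting.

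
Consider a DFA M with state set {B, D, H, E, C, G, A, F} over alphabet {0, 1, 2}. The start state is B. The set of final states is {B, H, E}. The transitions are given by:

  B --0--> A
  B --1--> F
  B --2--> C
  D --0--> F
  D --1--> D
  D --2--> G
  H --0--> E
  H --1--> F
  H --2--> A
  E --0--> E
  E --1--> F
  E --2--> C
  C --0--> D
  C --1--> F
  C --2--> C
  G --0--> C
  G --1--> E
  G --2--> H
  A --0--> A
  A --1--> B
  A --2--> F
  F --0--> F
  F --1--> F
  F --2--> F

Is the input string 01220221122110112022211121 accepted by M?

No

start at B
read '0': B → A
read '1': A → B
read '2': B → C
read '2': C → C
read '0': C → D
read '2': D → G
read '2': G → H
read '1': H → F
read '1': F → F
read '2': F → F
read '2': F → F
read '1': F → F
read '1': F → F
read '0': F → F
read '1': F → F
read '1': F → F
read '2': F → F
read '0': F → F
read '2': F → F
read '2': F → F
read '2': F → F
read '1': F → F
read '1': F → F
read '1': F → F
read '2': F → F
read '1': F → F
End state F is not accepting.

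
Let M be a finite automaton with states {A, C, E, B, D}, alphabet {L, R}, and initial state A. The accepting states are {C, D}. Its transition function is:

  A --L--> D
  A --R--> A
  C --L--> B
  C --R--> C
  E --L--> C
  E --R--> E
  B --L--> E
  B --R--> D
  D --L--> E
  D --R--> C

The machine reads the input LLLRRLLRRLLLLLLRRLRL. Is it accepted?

Trace: A -L-> D -L-> E -L-> C -R-> C -R-> C -L-> B -L-> E -R-> E -R-> E -L-> C -L-> B -L-> E -L-> C -L-> B -L-> E -R-> E -R-> E -L-> C -R-> C -L-> B
End state B is not accepting.

No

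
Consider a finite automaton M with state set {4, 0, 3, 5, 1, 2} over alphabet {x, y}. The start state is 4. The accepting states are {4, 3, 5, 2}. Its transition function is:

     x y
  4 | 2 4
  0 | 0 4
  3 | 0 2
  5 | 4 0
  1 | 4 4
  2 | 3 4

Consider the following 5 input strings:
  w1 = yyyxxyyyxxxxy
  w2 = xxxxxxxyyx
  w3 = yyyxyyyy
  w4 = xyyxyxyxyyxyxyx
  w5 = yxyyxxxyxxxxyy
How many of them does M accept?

5

w1: 4 → 4 → 4 → 4 → 2 → 3 → 2 → 4 → 4 → 2 → 3 → 0 → 0 → 4  → end 4, accepted
w2: 4 → 2 → 3 → 0 → 0 → 0 → 0 → 0 → 4 → 4 → 2  → end 2, accepted
w3: 4 → 4 → 4 → 4 → 2 → 4 → 4 → 4 → 4  → end 4, accepted
w4: 4 → 2 → 4 → 4 → 2 → 4 → 2 → 4 → 2 → 4 → 4 → 2 → 4 → 2 → 4 → 2  → end 2, accepted
w5: 4 → 4 → 2 → 4 → 4 → 2 → 3 → 0 → 4 → 2 → 3 → 0 → 0 → 4 → 4  → end 4, accepted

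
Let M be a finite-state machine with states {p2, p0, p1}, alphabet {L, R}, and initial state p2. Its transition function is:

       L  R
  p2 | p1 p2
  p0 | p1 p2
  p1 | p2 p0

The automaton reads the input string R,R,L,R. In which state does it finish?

p0

Trace: p2 -R-> p2 -R-> p2 -L-> p1 -R-> p0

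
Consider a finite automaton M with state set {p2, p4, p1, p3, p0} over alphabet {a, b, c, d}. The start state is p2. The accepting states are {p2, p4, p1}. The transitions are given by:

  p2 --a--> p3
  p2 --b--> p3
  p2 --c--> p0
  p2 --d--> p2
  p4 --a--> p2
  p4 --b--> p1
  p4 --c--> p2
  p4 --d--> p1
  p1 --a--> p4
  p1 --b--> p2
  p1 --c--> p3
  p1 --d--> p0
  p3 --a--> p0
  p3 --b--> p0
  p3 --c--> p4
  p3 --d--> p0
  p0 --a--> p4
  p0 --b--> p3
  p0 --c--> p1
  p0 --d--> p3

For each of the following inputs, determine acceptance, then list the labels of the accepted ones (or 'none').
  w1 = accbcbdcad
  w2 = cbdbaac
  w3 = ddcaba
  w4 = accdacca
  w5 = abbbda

w1, w2, w3

w1: Trace: p2 -a-> p3 -c-> p4 -c-> p2 -b-> p3 -c-> p4 -b-> p1 -d-> p0 -c-> p1 -a-> p4 -d-> p1  → end p1, accepted
w2: Trace: p2 -c-> p0 -b-> p3 -d-> p0 -b-> p3 -a-> p0 -a-> p4 -c-> p2  → end p2, accepted
w3: Trace: p2 -d-> p2 -d-> p2 -c-> p0 -a-> p4 -b-> p1 -a-> p4  → end p4, accepted
w4: Trace: p2 -a-> p3 -c-> p4 -c-> p2 -d-> p2 -a-> p3 -c-> p4 -c-> p2 -a-> p3  → end p3, rejected
w5: Trace: p2 -a-> p3 -b-> p0 -b-> p3 -b-> p0 -d-> p3 -a-> p0  → end p0, rejected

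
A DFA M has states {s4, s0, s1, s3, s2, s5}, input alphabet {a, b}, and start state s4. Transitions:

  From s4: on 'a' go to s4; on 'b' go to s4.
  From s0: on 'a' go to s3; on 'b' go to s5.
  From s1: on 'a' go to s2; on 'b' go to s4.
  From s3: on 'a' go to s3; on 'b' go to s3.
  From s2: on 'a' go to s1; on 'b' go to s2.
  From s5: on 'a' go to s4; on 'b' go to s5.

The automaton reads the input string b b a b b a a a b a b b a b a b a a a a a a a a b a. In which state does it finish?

s4

s4 → s4 → s4 → s4 → s4 → s4 → s4 → s4 → s4 → s4 → s4 → s4 → s4 → s4 → s4 → s4 → s4 → s4 → s4 → s4 → s4 → s4 → s4 → s4 → s4 → s4 → s4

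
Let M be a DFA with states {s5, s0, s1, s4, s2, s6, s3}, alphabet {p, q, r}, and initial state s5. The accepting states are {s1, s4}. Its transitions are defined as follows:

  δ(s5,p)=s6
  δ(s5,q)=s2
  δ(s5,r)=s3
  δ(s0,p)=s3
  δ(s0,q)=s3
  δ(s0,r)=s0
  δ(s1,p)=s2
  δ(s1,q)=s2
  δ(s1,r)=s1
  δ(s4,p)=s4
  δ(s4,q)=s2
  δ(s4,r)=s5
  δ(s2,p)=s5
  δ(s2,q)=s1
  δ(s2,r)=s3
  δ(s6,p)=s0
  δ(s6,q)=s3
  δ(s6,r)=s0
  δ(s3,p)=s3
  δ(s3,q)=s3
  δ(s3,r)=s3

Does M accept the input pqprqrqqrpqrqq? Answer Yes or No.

Trace: s5 -p-> s6 -q-> s3 -p-> s3 -r-> s3 -q-> s3 -r-> s3 -q-> s3 -q-> s3 -r-> s3 -p-> s3 -q-> s3 -r-> s3 -q-> s3 -q-> s3
End state s3 is not accepting.

No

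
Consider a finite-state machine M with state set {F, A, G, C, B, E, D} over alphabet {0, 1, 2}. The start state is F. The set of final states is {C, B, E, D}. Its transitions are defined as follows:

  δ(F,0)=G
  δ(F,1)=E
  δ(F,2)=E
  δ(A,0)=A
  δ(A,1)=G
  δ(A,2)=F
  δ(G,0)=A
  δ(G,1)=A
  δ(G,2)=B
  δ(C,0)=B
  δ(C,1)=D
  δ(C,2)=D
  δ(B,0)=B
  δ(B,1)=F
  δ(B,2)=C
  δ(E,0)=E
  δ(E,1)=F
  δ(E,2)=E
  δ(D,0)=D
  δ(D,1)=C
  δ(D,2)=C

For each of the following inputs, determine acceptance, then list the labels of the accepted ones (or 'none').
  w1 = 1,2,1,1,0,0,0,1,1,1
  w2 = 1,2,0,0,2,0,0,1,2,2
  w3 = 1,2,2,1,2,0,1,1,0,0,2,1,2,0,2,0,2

w2, w3

w1: Trace: F -1-> E -2-> E -1-> F -1-> E -0-> E -0-> E -0-> E -1-> F -1-> E -1-> F  → end F, rejected
w2: Trace: F -1-> E -2-> E -0-> E -0-> E -2-> E -0-> E -0-> E -1-> F -2-> E -2-> E  → end E, accepted
w3: Trace: F -1-> E -2-> E -2-> E -1-> F -2-> E -0-> E -1-> F -1-> E -0-> E -0-> E -2-> E -1-> F -2-> E -0-> E -2-> E -0-> E -2-> E  → end E, accepted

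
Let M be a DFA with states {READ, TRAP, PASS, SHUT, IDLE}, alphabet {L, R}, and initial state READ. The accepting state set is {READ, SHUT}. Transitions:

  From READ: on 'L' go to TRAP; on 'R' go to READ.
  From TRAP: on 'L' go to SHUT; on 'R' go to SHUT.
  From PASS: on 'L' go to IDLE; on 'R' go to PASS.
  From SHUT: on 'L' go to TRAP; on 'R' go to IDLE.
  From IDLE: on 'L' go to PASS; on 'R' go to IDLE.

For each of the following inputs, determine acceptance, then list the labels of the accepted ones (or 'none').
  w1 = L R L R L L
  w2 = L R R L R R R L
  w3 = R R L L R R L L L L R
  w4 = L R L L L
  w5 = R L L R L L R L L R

w1:
  start at READ
  read 'L': READ → TRAP
  read 'R': TRAP → SHUT
  read 'L': SHUT → TRAP
  read 'R': TRAP → SHUT
  read 'L': SHUT → TRAP
  read 'L': TRAP → SHUT
  end SHUT, accepted
w2:
  start at READ
  read 'L': READ → TRAP
  read 'R': TRAP → SHUT
  read 'R': SHUT → IDLE
  read 'L': IDLE → PASS
  read 'R': PASS → PASS
  read 'R': PASS → PASS
  read 'R': PASS → PASS
  read 'L': PASS → IDLE
  end IDLE, rejected
w3:
  start at READ
  read 'R': READ → READ
  read 'R': READ → READ
  read 'L': READ → TRAP
  read 'L': TRAP → SHUT
  read 'R': SHUT → IDLE
  read 'R': IDLE → IDLE
  read 'L': IDLE → PASS
  read 'L': PASS → IDLE
  read 'L': IDLE → PASS
  read 'L': PASS → IDLE
  read 'R': IDLE → IDLE
  end IDLE, rejected
w4:
  start at READ
  read 'L': READ → TRAP
  read 'R': TRAP → SHUT
  read 'L': SHUT → TRAP
  read 'L': TRAP → SHUT
  read 'L': SHUT → TRAP
  end TRAP, rejected
w5:
  start at READ
  read 'R': READ → READ
  read 'L': READ → TRAP
  read 'L': TRAP → SHUT
  read 'R': SHUT → IDLE
  read 'L': IDLE → PASS
  read 'L': PASS → IDLE
  read 'R': IDLE → IDLE
  read 'L': IDLE → PASS
  read 'L': PASS → IDLE
  read 'R': IDLE → IDLE
  end IDLE, rejected

w1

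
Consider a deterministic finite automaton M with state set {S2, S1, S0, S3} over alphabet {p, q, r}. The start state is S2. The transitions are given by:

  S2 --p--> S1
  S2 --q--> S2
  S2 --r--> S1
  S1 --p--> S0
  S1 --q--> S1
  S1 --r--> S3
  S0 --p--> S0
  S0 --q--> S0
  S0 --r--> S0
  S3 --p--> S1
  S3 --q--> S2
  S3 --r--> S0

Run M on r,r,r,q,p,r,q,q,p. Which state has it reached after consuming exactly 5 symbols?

Trace: S2 -r-> S1 -r-> S3 -r-> S0 -q-> S0 -p-> S0
After 5 symbols: S0.

S0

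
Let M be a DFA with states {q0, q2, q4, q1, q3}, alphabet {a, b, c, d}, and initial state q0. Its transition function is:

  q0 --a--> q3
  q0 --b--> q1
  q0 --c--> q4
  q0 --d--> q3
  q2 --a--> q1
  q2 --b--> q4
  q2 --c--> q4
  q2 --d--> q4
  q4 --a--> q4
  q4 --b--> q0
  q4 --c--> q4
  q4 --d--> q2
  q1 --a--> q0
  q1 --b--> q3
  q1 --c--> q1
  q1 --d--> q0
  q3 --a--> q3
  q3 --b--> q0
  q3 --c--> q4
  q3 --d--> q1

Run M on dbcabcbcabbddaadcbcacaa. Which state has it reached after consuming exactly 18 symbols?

q3

q0 → q3 → q0 → q4 → q4 → q0 → q4 → q0 → q4 → q4 → q0 → q1 → q0 → q3 → q3 → q3 → q1 → q1 → q3
After 18 symbols: q3.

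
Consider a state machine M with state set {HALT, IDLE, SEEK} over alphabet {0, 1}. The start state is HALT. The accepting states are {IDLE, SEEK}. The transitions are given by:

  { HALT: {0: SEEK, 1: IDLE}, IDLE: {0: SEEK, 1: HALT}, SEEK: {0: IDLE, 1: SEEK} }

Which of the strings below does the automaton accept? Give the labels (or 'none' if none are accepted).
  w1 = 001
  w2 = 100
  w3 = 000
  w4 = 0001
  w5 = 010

w2, w3, w4, w5

w1:
  start at HALT
  read '0': HALT → SEEK
  read '0': SEEK → IDLE
  read '1': IDLE → HALT
  end HALT, rejected
w2:
  start at HALT
  read '1': HALT → IDLE
  read '0': IDLE → SEEK
  read '0': SEEK → IDLE
  end IDLE, accepted
w3:
  start at HALT
  read '0': HALT → SEEK
  read '0': SEEK → IDLE
  read '0': IDLE → SEEK
  end SEEK, accepted
w4:
  start at HALT
  read '0': HALT → SEEK
  read '0': SEEK → IDLE
  read '0': IDLE → SEEK
  read '1': SEEK → SEEK
  end SEEK, accepted
w5:
  start at HALT
  read '0': HALT → SEEK
  read '1': SEEK → SEEK
  read '0': SEEK → IDLE
  end IDLE, accepted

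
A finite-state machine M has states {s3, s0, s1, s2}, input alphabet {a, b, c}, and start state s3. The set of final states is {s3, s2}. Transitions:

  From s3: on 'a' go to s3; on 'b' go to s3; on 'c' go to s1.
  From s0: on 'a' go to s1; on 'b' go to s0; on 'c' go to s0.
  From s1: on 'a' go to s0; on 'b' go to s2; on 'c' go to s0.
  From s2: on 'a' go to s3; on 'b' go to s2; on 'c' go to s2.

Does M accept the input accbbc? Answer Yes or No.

No

start at s3
read 'a': s3 → s3
read 'c': s3 → s1
read 'c': s1 → s0
read 'b': s0 → s0
read 'b': s0 → s0
read 'c': s0 → s0
End state s0 is not accepting.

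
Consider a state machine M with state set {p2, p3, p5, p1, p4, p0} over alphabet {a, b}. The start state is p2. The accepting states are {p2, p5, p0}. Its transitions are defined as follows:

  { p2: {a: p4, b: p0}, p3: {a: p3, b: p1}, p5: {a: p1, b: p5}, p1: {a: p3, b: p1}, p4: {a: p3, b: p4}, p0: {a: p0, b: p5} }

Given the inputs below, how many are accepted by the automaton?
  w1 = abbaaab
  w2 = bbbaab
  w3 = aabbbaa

w1:
  start at p2
  read 'a': p2 → p4
  read 'b': p4 → p4
  read 'b': p4 → p4
  read 'a': p4 → p3
  read 'a': p3 → p3
  read 'a': p3 → p3
  read 'b': p3 → p1
  end p1, rejected
w2:
  start at p2
  read 'b': p2 → p0
  read 'b': p0 → p5
  read 'b': p5 → p5
  read 'a': p5 → p1
  read 'a': p1 → p3
  read 'b': p3 → p1
  end p1, rejected
w3:
  start at p2
  read 'a': p2 → p4
  read 'a': p4 → p3
  read 'b': p3 → p1
  read 'b': p1 → p1
  read 'b': p1 → p1
  read 'a': p1 → p3
  read 'a': p3 → p3
  end p3, rejected

0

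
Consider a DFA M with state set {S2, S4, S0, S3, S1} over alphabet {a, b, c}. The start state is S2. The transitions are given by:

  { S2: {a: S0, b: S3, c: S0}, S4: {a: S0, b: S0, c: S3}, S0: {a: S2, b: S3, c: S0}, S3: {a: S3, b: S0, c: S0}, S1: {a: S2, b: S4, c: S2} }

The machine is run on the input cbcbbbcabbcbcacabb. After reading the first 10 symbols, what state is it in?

S0

start at S2
read 'c': S2 → S0
read 'b': S0 → S3
read 'c': S3 → S0
read 'b': S0 → S3
read 'b': S3 → S0
read 'b': S0 → S3
read 'c': S3 → S0
read 'a': S0 → S2
read 'b': S2 → S3
read 'b': S3 → S0
After 10 symbols: S0.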